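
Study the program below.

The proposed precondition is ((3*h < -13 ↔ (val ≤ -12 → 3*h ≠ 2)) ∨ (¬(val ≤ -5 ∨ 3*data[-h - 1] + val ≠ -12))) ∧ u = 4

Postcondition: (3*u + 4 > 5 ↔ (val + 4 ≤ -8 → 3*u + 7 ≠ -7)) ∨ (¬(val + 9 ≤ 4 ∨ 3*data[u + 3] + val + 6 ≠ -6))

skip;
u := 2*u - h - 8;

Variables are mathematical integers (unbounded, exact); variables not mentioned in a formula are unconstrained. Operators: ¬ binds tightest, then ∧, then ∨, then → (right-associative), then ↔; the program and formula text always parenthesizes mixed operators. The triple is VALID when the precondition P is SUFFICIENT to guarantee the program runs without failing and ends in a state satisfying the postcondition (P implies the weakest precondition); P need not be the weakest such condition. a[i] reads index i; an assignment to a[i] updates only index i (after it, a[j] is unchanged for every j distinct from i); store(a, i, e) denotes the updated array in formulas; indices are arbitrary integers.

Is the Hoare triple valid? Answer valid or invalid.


Working backward. After the program, the postcondition (3*u + 4 > 5 ↔ (val + 4 ≤ -8 → 3*u + 7 ≠ -7)) ∨ (¬(val + 9 ≤ 4 ∨ 3*data[u + 3] + val + 6 ≠ -6)) must hold; in canonical form it is (3*u > 1 ↔ (val ≤ -12 → 3*u ≠ -14)) ∨ (¬(val ≤ -5 ∨ 3*data[u + 3] + val ≠ -12)).
Before u := 2*u - h - 8: (6*u > 3*h + 25 ↔ (val ≤ -12 → 6*u ≠ 3*h + 10)) ∨ (¬(val ≤ -5 ∨ 3*data[-h + 2*u - 5] + val ≠ -12))
Before skip: (6*u > 3*h + 25 ↔ (val ≤ -12 → 6*u ≠ 3*h + 10)) ∨ (¬(val ≤ -5 ∨ 3*data[-h + 2*u - 5] + val ≠ -12))
The weakest precondition is (6*u > 3*h + 25 ↔ (val ≤ -12 → 6*u ≠ 3*h + 10)) ∨ (¬(val ≤ -5 ∨ 3*data[-h + 2*u - 5] + val ≠ -12)).
Check whether ((3*h < -13 ↔ (val ≤ -12 → 3*h ≠ 2)) ∨ (¬(val ≤ -5 ∨ 3*data[-h - 1] + val ≠ -12))) ∧ u = 4 implies it.
Countermodel: at the initial state data = {[-1] = -4, [3] = 0, elsewhere -4}, h = 0, u = 4, val = 0, the precondition holds but the weakest precondition fails.
Answer: invalid


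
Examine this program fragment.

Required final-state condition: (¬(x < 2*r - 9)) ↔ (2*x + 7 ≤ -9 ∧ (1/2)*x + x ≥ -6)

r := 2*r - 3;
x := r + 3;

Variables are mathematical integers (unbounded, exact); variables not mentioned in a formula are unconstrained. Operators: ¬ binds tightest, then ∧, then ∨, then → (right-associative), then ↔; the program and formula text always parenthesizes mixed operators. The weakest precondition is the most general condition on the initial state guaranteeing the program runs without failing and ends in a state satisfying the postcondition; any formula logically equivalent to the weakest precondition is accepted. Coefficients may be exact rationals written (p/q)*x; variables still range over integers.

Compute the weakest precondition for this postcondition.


Working backward. After the program, the postcondition (¬(x < 2*r - 9)) ↔ (2*x + 7 ≤ -9 ∧ (1/2)*x + x ≥ -6) must hold; in canonical form it is (¬(x < 2*r - 9)) ↔ (2*x ≤ -16 ∧ (3/2)*x ≥ -6).
Before x := r + 3: (¬(r > 12)) ↔ (2*r ≤ -22 ∧ (3/2)*r ≥ -21/2)
Before r := 2*r - 3: (¬(2*r > 15)) ↔ (4*r ≤ -16 ∧ 3*r ≥ -6)
Answer: WP = (¬(2*r > 15)) ↔ (4*r ≤ -16 ∧ 3*r ≥ -6)


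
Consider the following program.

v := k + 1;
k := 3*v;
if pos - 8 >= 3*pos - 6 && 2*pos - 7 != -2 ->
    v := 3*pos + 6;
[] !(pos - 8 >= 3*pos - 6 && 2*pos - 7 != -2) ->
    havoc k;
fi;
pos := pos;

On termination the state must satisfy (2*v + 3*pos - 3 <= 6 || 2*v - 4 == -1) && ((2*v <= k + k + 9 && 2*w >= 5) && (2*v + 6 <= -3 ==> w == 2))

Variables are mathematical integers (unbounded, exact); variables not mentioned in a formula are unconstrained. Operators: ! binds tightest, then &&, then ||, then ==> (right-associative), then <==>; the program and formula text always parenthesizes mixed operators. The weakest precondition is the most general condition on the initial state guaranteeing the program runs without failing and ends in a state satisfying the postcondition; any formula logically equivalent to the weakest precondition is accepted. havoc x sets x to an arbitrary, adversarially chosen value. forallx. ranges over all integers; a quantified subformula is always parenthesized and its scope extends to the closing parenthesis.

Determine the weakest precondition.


Working backward. After the program, the postcondition (2*v + 3*pos - 3 <= 6 || 2*v - 4 == -1) && ((2*v <= k + k + 9 && 2*w >= 5) && (2*v + 6 <= -3 ==> w == 2)) must hold; in canonical form it is (3*pos + 2*v <= 9 || 2*v == 3) && 2*v <= 2*k + 9 && 2*w >= 5 && (2*v <= -9 ==> w == 2).
Before pos := pos: (3*pos + 2*v <= 9 || 2*v == 3) && 2*v <= 2*k + 9 && 2*w >= 5 && (2*v <= -9 ==> w == 2)
Then branch requires (9*pos <= -3 || 6*pos == -9) && 6*pos <= 2*k - 3 && 2*w >= 5 && (6*pos <= -21 ==> w == 2); else branch requires forall k_1. ((3*pos + 2*v <= 9 || 2*v == 3) && 2*v <= 2*k_1 + 9 && 2*w >= 5 && (2*v <= -9 ==> w == 2)).
Before the if: ((2*pos <= -2 && 2*pos != 5) ==> ((9*pos <= -3 || 6*pos == -9) && 6*pos <= 2*k - 3 && 2*w >= 5 && (6*pos <= -21 ==> w == 2))) && ((!(2*pos <= -2 && 2*pos != 5)) ==> (forall k_1. ((3*pos + 2*v <= 9 || 2*v == 3) && 2*v <= 2*k_1 + 9 && 2*w >= 5 && (2*v <= -9 ==> w == 2))))
Before k := 3*v: ((2*pos <= -2 && 2*pos != 5) ==> ((9*pos <= -3 || 6*pos == -9) && 6*pos <= 6*v - 3 && 2*w >= 5 && (6*pos <= -21 ==> w == 2))) && ((!(2*pos <= -2 && 2*pos != 5)) ==> (forall k_1. ((3*pos + 2*v <= 9 || 2*v == 3) && 2*v <= 2*k_1 + 9 && 2*w >= 5 && (2*v <= -9 ==> w == 2))))
Before v := k + 1: ((2*pos <= -2 && 2*pos != 5) ==> ((9*pos <= -3 || 6*pos == -9) && 6*pos <= 6*k + 3 && 2*w >= 5 && (6*pos <= -21 ==> w == 2))) && ((!(2*pos <= -2 && 2*pos != 5)) ==> (forall k_1. ((2*k + 3*pos <= 7 || 2*k == 1) && 2*k <= 2*k_1 + 7 && 2*w >= 5 && (2*k <= -11 ==> w == 2))))
Answer: WP = ((2*pos <= -2 && 2*pos != 5) ==> ((9*pos <= -3 || 6*pos == -9) && 6*pos <= 6*k + 3 && 2*w >= 5 && (6*pos <= -21 ==> w == 2))) && ((!(2*pos <= -2 && 2*pos != 5)) ==> (forall k_1. ((2*k + 3*pos <= 7 || 2*k == 1) && 2*k <= 2*k_1 + 7 && 2*w >= 5 && (2*k <= -11 ==> w == 2))))


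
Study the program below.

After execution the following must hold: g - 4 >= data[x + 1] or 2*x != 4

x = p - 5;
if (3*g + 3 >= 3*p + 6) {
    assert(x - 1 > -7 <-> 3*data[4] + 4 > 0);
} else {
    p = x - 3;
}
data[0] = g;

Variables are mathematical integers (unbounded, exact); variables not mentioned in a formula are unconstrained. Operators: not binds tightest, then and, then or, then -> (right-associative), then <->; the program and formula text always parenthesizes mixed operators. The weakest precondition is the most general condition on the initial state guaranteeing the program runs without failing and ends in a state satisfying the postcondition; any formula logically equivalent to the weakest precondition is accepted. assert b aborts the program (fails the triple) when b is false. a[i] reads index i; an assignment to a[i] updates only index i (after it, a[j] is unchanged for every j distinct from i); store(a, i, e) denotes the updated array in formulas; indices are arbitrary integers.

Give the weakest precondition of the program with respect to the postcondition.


Working backward. After the program, the postcondition g - 4 >= data[x + 1] or 2*x != 4 must hold; in canonical form it is g >= data[x + 1] + 4 or 2*x != 4.
Before data[0] := g: g >= store(data, 0, g)[x + 1] + 4 or 2*x != 4
Then branch requires (x > -6 <-> 3*data[4] > -4) and (g >= store(data, 0, g)[x + 1] + 4 or 2*x != 4); else branch requires g >= store(data, 0, g)[x + 1] + 4 or 2*x != 4.
Before the if: (3*g >= 3*p + 3 -> ((x > -6 <-> 3*data[4] > -4) and (g >= store(data, 0, g)[x + 1] + 4 or 2*x != 4))) and ((not (3*g >= 3*p + 3)) -> (g >= store(data, 0, g)[x + 1] + 4 or 2*x != 4))
Before x := p - 5: (3*g >= 3*p + 3 -> ((p > -1 <-> 3*data[4] > -4) and (g >= store(data, 0, g)[p - 4] + 4 or 2*p != 14))) and ((not (3*g >= 3*p + 3)) -> (g >= store(data, 0, g)[p - 4] + 4 or 2*p != 14))
Answer: WP = (3*g >= 3*p + 3 -> ((p > -1 <-> 3*data[4] > -4) and (g >= store(data, 0, g)[p - 4] + 4 or 2*p != 14))) and ((not (3*g >= 3*p + 3)) -> (g >= store(data, 0, g)[p - 4] + 4 or 2*p != 14))


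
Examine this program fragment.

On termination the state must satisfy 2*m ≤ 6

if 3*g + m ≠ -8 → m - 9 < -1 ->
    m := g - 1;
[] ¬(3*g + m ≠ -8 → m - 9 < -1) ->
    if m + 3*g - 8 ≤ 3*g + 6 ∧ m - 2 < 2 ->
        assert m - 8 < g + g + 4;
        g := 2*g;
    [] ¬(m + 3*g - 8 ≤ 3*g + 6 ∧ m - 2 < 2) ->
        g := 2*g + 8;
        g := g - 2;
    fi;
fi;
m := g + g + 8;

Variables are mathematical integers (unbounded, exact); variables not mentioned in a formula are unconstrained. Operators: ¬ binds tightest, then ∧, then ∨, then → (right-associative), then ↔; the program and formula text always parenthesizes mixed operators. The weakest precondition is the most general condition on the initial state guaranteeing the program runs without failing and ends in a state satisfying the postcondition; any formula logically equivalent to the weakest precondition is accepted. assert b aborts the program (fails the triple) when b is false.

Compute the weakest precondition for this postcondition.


Working backward. After the program, 2*m ≤ 6 must hold.
Before m := g + g + 8: 4*g ≤ -10
Then branch requires 4*g ≤ -10; else branch requires ((m ≤ 14 ∧ m < 4) → (m < 2*g + 12 ∧ 8*g ≤ -10)) ∧ ((¬(m ≤ 14 ∧ m < 4)) → 8*g ≤ -34).
Before the if: ((3*g + m ≠ -8 → m < 8) → 4*g ≤ -10) ∧ ((¬(3*g + m ≠ -8 → m < 8)) → (((m ≤ 14 ∧ m < 4) → (m < 2*g + 12 ∧ 8*g ≤ -10)) ∧ ((¬(m ≤ 14 ∧ m < 4)) → 8*g ≤ -34)))
Answer: WP = ((3*g + m ≠ -8 → m < 8) → 4*g ≤ -10) ∧ ((¬(3*g + m ≠ -8 → m < 8)) → (((m ≤ 14 ∧ m < 4) → (m < 2*g + 12 ∧ 8*g ≤ -10)) ∧ ((¬(m ≤ 14 ∧ m < 4)) → 8*g ≤ -34)))


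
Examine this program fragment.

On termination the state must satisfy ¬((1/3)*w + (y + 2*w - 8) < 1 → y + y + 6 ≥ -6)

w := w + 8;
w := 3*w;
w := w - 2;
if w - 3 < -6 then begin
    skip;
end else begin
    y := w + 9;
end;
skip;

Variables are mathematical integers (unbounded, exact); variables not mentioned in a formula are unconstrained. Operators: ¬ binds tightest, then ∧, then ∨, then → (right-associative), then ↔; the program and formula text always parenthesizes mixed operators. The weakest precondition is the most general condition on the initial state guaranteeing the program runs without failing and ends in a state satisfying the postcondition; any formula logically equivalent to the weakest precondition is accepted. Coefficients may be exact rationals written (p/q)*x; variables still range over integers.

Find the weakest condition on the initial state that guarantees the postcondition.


Working backward. After the program, the postcondition ¬((1/3)*w + (y + 2*w - 8) < 1 → y + y + 6 ≥ -6) must hold; in canonical form it is ¬((7/3)*w + y < 9 → 2*y ≥ -12).
Before skip: ¬((7/3)*w + y < 9 → 2*y ≥ -12)
Then branch requires ¬((7/3)*w + y < 9 → 2*y ≥ -12); else branch requires ¬((10/3)*w < 0 → 2*w ≥ -30).
Before the if: (w < -3 → (¬((7/3)*w + y < 9 → 2*y ≥ -12))) ∧ ((¬(w < -3)) → (¬((10/3)*w < 0 → 2*w ≥ -30)))
Before w := w - 2: (w < -1 → (¬((7/3)*w + y < 41/3 → 2*y ≥ -12))) ∧ ((¬(w < -1)) → (¬((10/3)*w < 20/3 → 2*w ≥ -26)))
Before w := 3*w: (3*w < -1 → (¬(7*w + y < 41/3 → 2*y ≥ -12))) ∧ ((¬(3*w < -1)) → (¬(10*w < 20/3 → 6*w ≥ -26)))
Before w := w + 8: (3*w < -25 → (¬(7*w + y < -127/3 → 2*y ≥ -12))) ∧ ((¬(3*w < -25)) → (¬(10*w < -220/3 → 6*w ≥ -74)))
Answer: WP = (3*w < -25 → (¬(7*w + y < -127/3 → 2*y ≥ -12))) ∧ ((¬(3*w < -25)) → (¬(10*w < -220/3 → 6*w ≥ -74)))


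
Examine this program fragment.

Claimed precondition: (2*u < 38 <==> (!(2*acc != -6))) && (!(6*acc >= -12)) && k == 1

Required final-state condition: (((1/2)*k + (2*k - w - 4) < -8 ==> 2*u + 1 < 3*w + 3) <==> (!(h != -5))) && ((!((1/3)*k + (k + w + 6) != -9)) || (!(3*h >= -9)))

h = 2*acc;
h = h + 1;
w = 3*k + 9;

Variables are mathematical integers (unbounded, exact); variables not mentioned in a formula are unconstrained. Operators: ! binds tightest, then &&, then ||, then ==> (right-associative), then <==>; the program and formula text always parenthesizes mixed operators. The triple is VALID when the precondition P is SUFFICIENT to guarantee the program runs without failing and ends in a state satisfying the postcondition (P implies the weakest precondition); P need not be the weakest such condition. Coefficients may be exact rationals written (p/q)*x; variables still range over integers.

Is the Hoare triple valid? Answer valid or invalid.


Working backward. After the program, the postcondition (((1/2)*k + (2*k - w - 4) < -8 ==> 2*u + 1 < 3*w + 3) <==> (!(h != -5))) && ((!((1/3)*k + (k + w + 6) != -9)) || (!(3*h >= -9))) must hold; in canonical form it is (((5/2)*k < w - 4 ==> 2*u < 3*w + 2) <==> (!(h != -5))) && ((!((4/3)*k + w != -15)) || (!(3*h >= -9))).
Before w := 3*k + 9: (((1/2)*k > -5 ==> 2*u < 9*k + 29) <==> (!(h != -5))) && ((!((13/3)*k != -24)) || (!(3*h >= -9)))
Before h := h + 1: (((1/2)*k > -5 ==> 2*u < 9*k + 29) <==> (!(h != -6))) && ((!((13/3)*k != -24)) || (!(3*h >= -12)))
Before h := 2*acc: (((1/2)*k > -5 ==> 2*u < 9*k + 29) <==> (!(2*acc != -6))) && ((!((13/3)*k != -24)) || (!(6*acc >= -12)))
The weakest precondition is (((1/2)*k > -5 ==> 2*u < 9*k + 29) <==> (!(2*acc != -6))) && ((!((13/3)*k != -24)) || (!(6*acc >= -12))).
Check whether (2*u < 38 <==> (!(2*acc != -6))) && (!(6*acc >= -12)) && k == 1 implies it.
Every state satisfying the precondition satisfies the weakest precondition: the implication holds.
Answer: valid


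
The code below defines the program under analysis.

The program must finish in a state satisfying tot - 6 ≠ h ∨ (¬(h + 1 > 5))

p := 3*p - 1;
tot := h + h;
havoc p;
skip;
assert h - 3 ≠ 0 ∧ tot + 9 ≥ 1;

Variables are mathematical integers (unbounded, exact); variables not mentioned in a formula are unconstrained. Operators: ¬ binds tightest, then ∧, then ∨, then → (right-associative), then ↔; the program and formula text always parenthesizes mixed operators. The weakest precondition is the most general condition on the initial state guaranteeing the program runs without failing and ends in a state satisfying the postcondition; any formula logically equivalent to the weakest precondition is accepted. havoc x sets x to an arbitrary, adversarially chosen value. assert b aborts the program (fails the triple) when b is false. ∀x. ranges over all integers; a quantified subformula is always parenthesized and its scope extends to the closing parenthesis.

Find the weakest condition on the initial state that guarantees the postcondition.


Working backward. After the program, the postcondition tot - 6 ≠ h ∨ (¬(h + 1 > 5)) must hold; in canonical form it is tot ≠ h + 6 ∨ (¬(h > 4)).
Before assert h - 3 ≠ 0 ∧ tot + 9 ≥ 1: h ≠ 3 ∧ tot ≥ -8 ∧ (tot ≠ h + 6 ∨ (¬(h > 4)))
Before skip: h ≠ 3 ∧ tot ≥ -8 ∧ (tot ≠ h + 6 ∨ (¬(h > 4)))
Before havoc p: h ≠ 3 ∧ tot ≥ -8 ∧ (tot ≠ h + 6 ∨ (¬(h > 4)))
Before tot := h + h: h ≠ 3 ∧ 2*h ≥ -8 ∧ (h ≠ 6 ∨ (¬(h > 4)))
Before p := 3*p - 1: h ≠ 3 ∧ 2*h ≥ -8 ∧ (h ≠ 6 ∨ (¬(h > 4)))
Answer: WP = h ≠ 3 ∧ 2*h ≥ -8 ∧ (h ≠ 6 ∨ (¬(h > 4)))


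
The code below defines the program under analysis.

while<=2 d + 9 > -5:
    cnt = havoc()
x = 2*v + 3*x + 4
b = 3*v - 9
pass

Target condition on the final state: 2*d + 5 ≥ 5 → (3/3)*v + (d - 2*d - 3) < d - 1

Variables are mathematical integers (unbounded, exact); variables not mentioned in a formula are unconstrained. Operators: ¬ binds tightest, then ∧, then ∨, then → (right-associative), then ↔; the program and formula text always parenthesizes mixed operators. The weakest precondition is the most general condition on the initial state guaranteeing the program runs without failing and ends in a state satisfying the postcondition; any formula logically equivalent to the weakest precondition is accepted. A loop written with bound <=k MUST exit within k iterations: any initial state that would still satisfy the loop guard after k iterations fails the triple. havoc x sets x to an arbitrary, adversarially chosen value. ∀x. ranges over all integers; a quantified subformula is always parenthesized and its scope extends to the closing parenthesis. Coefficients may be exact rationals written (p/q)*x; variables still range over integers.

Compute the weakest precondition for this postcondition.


Working backward. After the program, the postcondition 2*d + 5 ≥ 5 → (3/3)*v + (d - 2*d - 3) < d - 1 must hold; in canonical form it is 2*d ≥ 0 → v < 2*d + 2.
Before skip: 2*d ≥ 0 → v < 2*d + 2
Before b := 3*v - 9: 2*d ≥ 0 → v < 2*d + 2
Before x := 2*v + 3*x + 4: 2*d ≥ 0 → v < 2*d + 2
Before the loop (bound <=2), unroll the exhaustion recursion (WP_0 = exit-now case; WP_j = one more guarded iteration, up to j = 2):
  WP_0: (¬(d > -14)) ∧ (2*d ≥ 0 → v < 2*d + 2)
  WP_1: (d > -14 → ((¬(d > -14)) ∧ (2*d ≥ 0 → v < 2*d + 2))) ∧ ((¬(d > -14)) → (2*d ≥ 0 → v < 2*d + 2))
  WP_2: (d > -14 → ((d > -14 → ((¬(d > -14)) ∧ (2*d ≥ 0 → v < 2*d + 2))) ∧ ((¬(d > -14)) → (2*d ≥ 0 → v < 2*d + 2)))) ∧ ((¬(d > -14)) → (2*d ≥ 0 → v < 2*d + 2))
So before the loop: (d > -14 → ((d > -14 → ((¬(d > -14)) ∧ (2*d ≥ 0 → v < 2*d + 2))) ∧ ((¬(d > -14)) → (2*d ≥ 0 → v < 2*d + 2)))) ∧ ((¬(d > -14)) → (2*d ≥ 0 → v < 2*d + 2))
Answer: WP = (d > -14 → ((d > -14 → ((¬(d > -14)) ∧ (2*d ≥ 0 → v < 2*d + 2))) ∧ ((¬(d > -14)) → (2*d ≥ 0 → v < 2*d + 2)))) ∧ ((¬(d > -14)) → (2*d ≥ 0 → v < 2*d + 2))


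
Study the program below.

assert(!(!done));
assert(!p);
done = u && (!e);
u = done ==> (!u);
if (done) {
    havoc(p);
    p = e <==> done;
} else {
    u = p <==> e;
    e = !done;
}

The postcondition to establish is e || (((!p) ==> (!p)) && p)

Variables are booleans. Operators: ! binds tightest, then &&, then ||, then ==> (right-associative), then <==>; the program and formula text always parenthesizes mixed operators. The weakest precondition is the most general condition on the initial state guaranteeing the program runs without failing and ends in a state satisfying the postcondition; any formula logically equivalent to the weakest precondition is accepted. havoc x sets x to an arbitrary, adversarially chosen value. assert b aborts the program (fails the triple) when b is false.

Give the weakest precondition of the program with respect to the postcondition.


Working backward. After the program, the postcondition e || (((!p) ==> (!p)) && p) must hold; in canonical form it is e || p.
Then branch requires e || (e <==> done); else branch requires (!done) || p.
Before the if: (done ==> (e || (e <==> done))) && ((!done) ==> ((!done) || p))
Before u := done ==> (!u): (done ==> (e || (e <==> done))) && ((!done) ==> ((!done) || p))
Before done := u && (!e): ((u && (!e)) ==> (e || (e <==> (u && (!e))))) && ((!(u && (!e))) ==> ((!(u && (!e))) || p))
Before assert !p: (!p) && ((u && (!e)) ==> (e || (e <==> (u && (!e))))) && ((!(u && (!e))) ==> ((!(u && (!e))) || p))
Before assert !(!done): done && (!p) && ((u && (!e)) ==> (e || (e <==> (u && (!e))))) && ((!(u && (!e))) ==> ((!(u && (!e))) || p))
Answer: WP = done && (!p) && ((u && (!e)) ==> (e || (e <==> (u && (!e))))) && ((!(u && (!e))) ==> ((!(u && (!e))) || p))


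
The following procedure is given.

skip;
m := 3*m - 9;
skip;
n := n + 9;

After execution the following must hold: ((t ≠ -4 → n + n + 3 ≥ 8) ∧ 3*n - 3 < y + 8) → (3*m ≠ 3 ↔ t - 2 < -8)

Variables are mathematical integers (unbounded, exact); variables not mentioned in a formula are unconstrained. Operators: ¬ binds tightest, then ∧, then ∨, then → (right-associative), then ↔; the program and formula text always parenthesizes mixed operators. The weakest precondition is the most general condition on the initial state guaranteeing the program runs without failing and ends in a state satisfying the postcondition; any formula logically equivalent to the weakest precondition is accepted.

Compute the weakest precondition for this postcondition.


Working backward. After the program, the postcondition ((t ≠ -4 → n + n + 3 ≥ 8) ∧ 3*n - 3 < y + 8) → (3*m ≠ 3 ↔ t - 2 < -8) must hold; in canonical form it is ((t ≠ -4 → 2*n ≥ 5) ∧ 3*n < y + 11) → (3*m ≠ 3 ↔ t < -6).
Before n := n + 9: ((t ≠ -4 → 2*n ≥ -13) ∧ 3*n < y - 16) → (3*m ≠ 3 ↔ t < -6)
Before skip: ((t ≠ -4 → 2*n ≥ -13) ∧ 3*n < y - 16) → (3*m ≠ 3 ↔ t < -6)
Before m := 3*m - 9: ((t ≠ -4 → 2*n ≥ -13) ∧ 3*n < y - 16) → (9*m ≠ 30 ↔ t < -6)
Before skip: ((t ≠ -4 → 2*n ≥ -13) ∧ 3*n < y - 16) → (9*m ≠ 30 ↔ t < -6)
Answer: WP = ((t ≠ -4 → 2*n ≥ -13) ∧ 3*n < y - 16) → (9*m ≠ 30 ↔ t < -6)


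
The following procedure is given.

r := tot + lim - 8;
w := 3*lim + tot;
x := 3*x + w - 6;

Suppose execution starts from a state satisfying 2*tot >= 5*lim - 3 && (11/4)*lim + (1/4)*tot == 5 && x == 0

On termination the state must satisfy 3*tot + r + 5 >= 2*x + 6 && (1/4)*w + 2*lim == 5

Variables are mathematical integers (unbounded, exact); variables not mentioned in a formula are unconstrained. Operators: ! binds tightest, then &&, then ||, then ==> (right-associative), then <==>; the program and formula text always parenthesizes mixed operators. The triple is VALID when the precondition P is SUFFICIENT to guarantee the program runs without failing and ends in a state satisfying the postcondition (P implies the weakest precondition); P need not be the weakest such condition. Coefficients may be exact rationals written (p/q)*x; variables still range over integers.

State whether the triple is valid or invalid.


Working backward. After the program, the postcondition 3*tot + r + 5 >= 2*x + 6 && (1/4)*w + 2*lim == 5 must hold; in canonical form it is r + 3*tot >= 2*x + 1 && 2*lim + (1/4)*w == 5.
Before x := 3*x + w - 6: r + 3*tot >= 2*w + 6*x - 11 && 2*lim + (1/4)*w == 5
Before w := 3*lim + tot: r + tot >= 6*lim + 6*x - 11 && (11/4)*lim + (1/4)*tot == 5
Before r := tot + lim - 8: 2*tot >= 5*lim + 6*x - 3 && (11/4)*lim + (1/4)*tot == 5
The weakest precondition is 2*tot >= 5*lim + 6*x - 3 && (11/4)*lim + (1/4)*tot == 5.
Check whether 2*tot >= 5*lim - 3 && (11/4)*lim + (1/4)*tot == 5 && x == 0 implies it.
Every state satisfying the precondition satisfies the weakest precondition: the implication holds.
Answer: valid


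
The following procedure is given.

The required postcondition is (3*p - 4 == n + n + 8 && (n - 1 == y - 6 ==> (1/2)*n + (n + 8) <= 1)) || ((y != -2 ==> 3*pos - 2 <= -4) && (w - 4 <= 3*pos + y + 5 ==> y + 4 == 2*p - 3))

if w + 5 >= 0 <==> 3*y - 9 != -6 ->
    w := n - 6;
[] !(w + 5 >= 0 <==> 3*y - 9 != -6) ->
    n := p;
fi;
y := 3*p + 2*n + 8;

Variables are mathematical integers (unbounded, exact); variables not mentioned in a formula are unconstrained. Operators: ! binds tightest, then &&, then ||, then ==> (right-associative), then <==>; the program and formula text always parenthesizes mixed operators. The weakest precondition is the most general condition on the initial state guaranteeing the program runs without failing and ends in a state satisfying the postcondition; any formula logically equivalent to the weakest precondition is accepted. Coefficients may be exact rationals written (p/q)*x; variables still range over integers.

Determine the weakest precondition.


Working backward. After the program, the postcondition (3*p - 4 == n + n + 8 && (n - 1 == y - 6 ==> (1/2)*n + (n + 8) <= 1)) || ((y != -2 ==> 3*pos - 2 <= -4) && (w - 4 <= 3*pos + y + 5 ==> y + 4 == 2*p - 3)) must hold; in canonical form it is (3*p == 2*n + 12 && (n == y - 5 ==> (3/2)*n <= -7)) || ((y != -2 ==> 3*pos <= -2) && (w <= 3*pos + y + 9 ==> y == 2*p - 7)).
Before y := 3*p + 2*n + 8: (3*p == 2*n + 12 && (n + 3*p == -3 ==> (3/2)*n <= -7)) || ((2*n + 3*p != -10 ==> 3*pos <= -2) && (w <= 2*n + 3*p + 3*pos + 17 ==> 2*n + p == -15))
Then branch requires (3*p == 2*n + 12 && (n + 3*p == -3 ==> (3/2)*n <= -7)) || ((2*n + 3*p != -10 ==> 3*pos <= -2) && (n + 3*p + 3*pos >= -23 ==> 2*n + p == -15)); else branch requires (p == 12 && (4*p == -3 ==> (3/2)*p <= -7)) || ((5*p != -10 ==> 3*pos <= -2) && (w <= 5*p + 3*pos + 17 ==> 3*p == -15)).
Before the if: ((w >= -5 <==> 3*y != 3) ==> ((3*p == 2*n + 12 && (n + 3*p == -3 ==> (3/2)*n <= -7)) || ((2*n + 3*p != -10 ==> 3*pos <= -2) && (n + 3*p + 3*pos >= -23 ==> 2*n + p == -15)))) && ((!(w >= -5 <==> 3*y != 3)) ==> ((p == 12 && (4*p == -3 ==> (3/2)*p <= -7)) || ((5*p != -10 ==> 3*pos <= -2) && (w <= 5*p + 3*pos + 17 ==> 3*p == -15))))
Answer: WP = ((w >= -5 <==> 3*y != 3) ==> ((3*p == 2*n + 12 && (n + 3*p == -3 ==> (3/2)*n <= -7)) || ((2*n + 3*p != -10 ==> 3*pos <= -2) && (n + 3*p + 3*pos >= -23 ==> 2*n + p == -15)))) && ((!(w >= -5 <==> 3*y != 3)) ==> ((p == 12 && (4*p == -3 ==> (3/2)*p <= -7)) || ((5*p != -10 ==> 3*pos <= -2) && (w <= 5*p + 3*pos + 17 ==> 3*p == -15))))


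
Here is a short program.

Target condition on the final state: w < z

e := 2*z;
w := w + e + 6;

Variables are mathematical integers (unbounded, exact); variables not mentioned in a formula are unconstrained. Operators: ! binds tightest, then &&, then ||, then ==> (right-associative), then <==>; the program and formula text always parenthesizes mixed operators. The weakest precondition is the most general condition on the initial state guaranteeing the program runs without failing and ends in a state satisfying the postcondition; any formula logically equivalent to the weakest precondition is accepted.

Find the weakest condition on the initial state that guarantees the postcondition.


Working backward. After the program, w < z must hold.
Before w := w + e + 6: e + w < z - 6
Before e := 2*z: w + z < -6
Answer: WP = w + z < -6


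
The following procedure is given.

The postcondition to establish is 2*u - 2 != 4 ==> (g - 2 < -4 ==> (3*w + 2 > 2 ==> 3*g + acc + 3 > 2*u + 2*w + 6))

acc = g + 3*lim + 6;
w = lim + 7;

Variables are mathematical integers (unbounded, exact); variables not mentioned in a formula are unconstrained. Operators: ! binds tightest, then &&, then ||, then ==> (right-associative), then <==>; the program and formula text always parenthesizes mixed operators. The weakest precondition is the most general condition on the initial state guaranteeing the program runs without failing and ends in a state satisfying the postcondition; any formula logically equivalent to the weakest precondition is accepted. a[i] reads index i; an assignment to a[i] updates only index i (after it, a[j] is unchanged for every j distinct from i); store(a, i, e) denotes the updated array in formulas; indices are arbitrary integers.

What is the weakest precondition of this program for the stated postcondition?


Working backward. After the program, the postcondition 2*u - 2 != 4 ==> (g - 2 < -4 ==> (3*w + 2 > 2 ==> 3*g + acc + 3 > 2*u + 2*w + 6)) must hold; in canonical form it is 2*u != 6 ==> (g < -2 ==> (3*w > 0 ==> acc + 3*g > 2*u + 2*w + 3)).
Before w := lim + 7: 2*u != 6 ==> (g < -2 ==> (3*lim > -21 ==> acc + 3*g > 2*lim + 2*u + 17))
Before acc := g + 3*lim + 6: 2*u != 6 ==> (g < -2 ==> (3*lim > -21 ==> 4*g + lim > 2*u + 11))
Answer: WP = 2*u != 6 ==> (g < -2 ==> (3*lim > -21 ==> 4*g + lim > 2*u + 11))


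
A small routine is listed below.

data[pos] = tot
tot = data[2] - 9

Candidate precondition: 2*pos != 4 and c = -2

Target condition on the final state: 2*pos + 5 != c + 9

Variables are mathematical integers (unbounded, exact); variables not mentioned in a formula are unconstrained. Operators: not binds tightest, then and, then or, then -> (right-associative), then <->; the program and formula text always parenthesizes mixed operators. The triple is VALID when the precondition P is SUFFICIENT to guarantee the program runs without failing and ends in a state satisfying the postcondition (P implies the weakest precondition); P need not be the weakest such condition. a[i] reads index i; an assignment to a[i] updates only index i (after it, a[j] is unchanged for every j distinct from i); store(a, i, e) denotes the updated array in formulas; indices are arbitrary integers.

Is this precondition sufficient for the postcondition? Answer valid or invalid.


Working backward. After the program, the postcondition 2*pos + 5 != c + 9 must hold; in canonical form it is 2*pos != c + 4.
Before tot := data[2] - 9: 2*pos != c + 4
Before data[pos] := tot: 2*pos != c + 4
The weakest precondition is 2*pos != c + 4.
Check whether 2*pos != 4 and c = -2 implies it.
Countermodel: at the initial state c = -2, pos = 1, the precondition holds but the weakest precondition fails.
Answer: invalid


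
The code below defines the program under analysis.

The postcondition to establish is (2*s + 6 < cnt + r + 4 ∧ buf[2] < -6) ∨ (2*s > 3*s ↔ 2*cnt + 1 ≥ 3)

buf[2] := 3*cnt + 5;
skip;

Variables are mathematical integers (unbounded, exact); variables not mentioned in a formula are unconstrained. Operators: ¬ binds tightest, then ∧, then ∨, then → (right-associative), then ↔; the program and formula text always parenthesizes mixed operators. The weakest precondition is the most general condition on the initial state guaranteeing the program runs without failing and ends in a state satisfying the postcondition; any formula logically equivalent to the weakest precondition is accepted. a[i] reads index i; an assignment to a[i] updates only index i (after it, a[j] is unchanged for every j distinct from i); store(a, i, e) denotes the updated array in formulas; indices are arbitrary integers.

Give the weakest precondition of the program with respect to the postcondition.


Working backward. After the program, the postcondition (2*s + 6 < cnt + r + 4 ∧ buf[2] < -6) ∨ (2*s > 3*s ↔ 2*cnt + 1 ≥ 3) must hold; in canonical form it is (2*s < cnt + r - 2 ∧ buf[2] < -6) ∨ (s < 0 ↔ 2*cnt ≥ 2).
Before skip: (2*s < cnt + r - 2 ∧ buf[2] < -6) ∨ (s < 0 ↔ 2*cnt ≥ 2)
Before buf[2] := 3*cnt + 5: (2*s < cnt + r - 2 ∧ 3*cnt < -11) ∨ (s < 0 ↔ 2*cnt ≥ 2)
Answer: WP = (2*s < cnt + r - 2 ∧ 3*cnt < -11) ∨ (s < 0 ↔ 2*cnt ≥ 2)


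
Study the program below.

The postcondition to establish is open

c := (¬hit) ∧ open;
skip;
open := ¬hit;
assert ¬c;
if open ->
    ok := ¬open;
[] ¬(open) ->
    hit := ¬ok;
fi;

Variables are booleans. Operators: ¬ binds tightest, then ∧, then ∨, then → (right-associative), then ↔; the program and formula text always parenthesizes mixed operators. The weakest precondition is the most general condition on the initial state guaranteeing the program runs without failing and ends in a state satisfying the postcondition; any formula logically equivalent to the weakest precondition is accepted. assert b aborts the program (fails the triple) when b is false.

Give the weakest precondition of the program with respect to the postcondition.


Working backward. After the program, open must hold.
Then branch requires open; else branch requires open.
Before the if: (¬open) → open
Before assert ¬c: (¬c) ∧ ((¬open) → open)
Before open := ¬hit: (¬c) ∧ (hit → (¬hit))
Before skip: (¬c) ∧ (hit → (¬hit))
Before c := (¬hit) ∧ open: (¬((¬hit) ∧ open)) ∧ (hit → (¬hit))
Answer: WP = (¬((¬hit) ∧ open)) ∧ (hit → (¬hit))


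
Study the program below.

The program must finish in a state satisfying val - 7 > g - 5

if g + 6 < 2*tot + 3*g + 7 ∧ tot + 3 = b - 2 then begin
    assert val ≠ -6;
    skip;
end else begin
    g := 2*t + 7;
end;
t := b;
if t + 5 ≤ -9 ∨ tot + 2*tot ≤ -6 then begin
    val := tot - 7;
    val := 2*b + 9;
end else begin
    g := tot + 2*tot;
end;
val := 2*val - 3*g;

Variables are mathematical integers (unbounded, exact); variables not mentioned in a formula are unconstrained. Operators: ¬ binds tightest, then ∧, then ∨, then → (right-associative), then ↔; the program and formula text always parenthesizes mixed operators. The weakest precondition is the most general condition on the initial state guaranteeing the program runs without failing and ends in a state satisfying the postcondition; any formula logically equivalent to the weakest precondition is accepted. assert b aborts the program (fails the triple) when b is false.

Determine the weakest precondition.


Working backward. After the program, the postcondition val - 7 > g - 5 must hold; in canonical form it is val > g + 2.
Before val := 2*val - 3*g: 2*val > 4*g + 2
Then branch requires 4*b > 4*g - 16; else branch requires 2*val > 12*tot + 2.
Before the if: ((t ≤ -14 ∨ 3*tot ≤ -6) → 4*b > 4*g - 16) ∧ ((¬(t ≤ -14 ∨ 3*tot ≤ -6)) → 2*val > 12*tot + 2)
Before t := b: ((b ≤ -14 ∨ 3*tot ≤ -6) → 4*b > 4*g - 16) ∧ ((¬(b ≤ -14 ∨ 3*tot ≤ -6)) → 2*val > 12*tot + 2)
Then branch requires val ≠ -6 ∧ ((b ≤ -14 ∨ 3*tot ≤ -6) → 4*b > 4*g - 16) ∧ ((¬(b ≤ -14 ∨ 3*tot ≤ -6)) → 2*val > 12*tot + 2); else branch requires ((b ≤ -14 ∨ 3*tot ≤ -6) → 4*b > 8*t + 12) ∧ ((¬(b ≤ -14 ∨ 3*tot ≤ -6)) → 2*val > 12*tot + 2).
Before the if: ((2*g + 2*tot > -1 ∧ tot = b - 5) → (val ≠ -6 ∧ ((b ≤ -14 ∨ 3*tot ≤ -6) → 4*b > 4*g - 16) ∧ ((¬(b ≤ -14 ∨ 3*tot ≤ -6)) → 2*val > 12*tot + 2))) ∧ ((¬(2*g + 2*tot > -1 ∧ tot = b - 5)) → (((b ≤ -14 ∨ 3*tot ≤ -6) → 4*b > 8*t + 12) ∧ ((¬(b ≤ -14 ∨ 3*tot ≤ -6)) → 2*val > 12*tot + 2)))
Answer: WP = ((2*g + 2*tot > -1 ∧ tot = b - 5) → (val ≠ -6 ∧ ((b ≤ -14 ∨ 3*tot ≤ -6) → 4*b > 4*g - 16) ∧ ((¬(b ≤ -14 ∨ 3*tot ≤ -6)) → 2*val > 12*tot + 2))) ∧ ((¬(2*g + 2*tot > -1 ∧ tot = b - 5)) → (((b ≤ -14 ∨ 3*tot ≤ -6) → 4*b > 8*t + 12) ∧ ((¬(b ≤ -14 ∨ 3*tot ≤ -6)) → 2*val > 12*tot + 2)))


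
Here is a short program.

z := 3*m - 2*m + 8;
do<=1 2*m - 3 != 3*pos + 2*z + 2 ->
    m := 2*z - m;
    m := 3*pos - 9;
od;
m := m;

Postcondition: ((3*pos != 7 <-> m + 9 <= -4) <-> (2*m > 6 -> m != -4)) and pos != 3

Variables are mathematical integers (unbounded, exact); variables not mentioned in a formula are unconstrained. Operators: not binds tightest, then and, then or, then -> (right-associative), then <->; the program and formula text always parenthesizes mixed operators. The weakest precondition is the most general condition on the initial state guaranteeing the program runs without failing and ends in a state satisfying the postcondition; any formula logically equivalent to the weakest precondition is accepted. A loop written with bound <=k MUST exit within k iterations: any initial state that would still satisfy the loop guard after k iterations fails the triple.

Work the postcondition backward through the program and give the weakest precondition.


Working backward. After the program, the postcondition ((3*pos != 7 <-> m + 9 <= -4) <-> (2*m > 6 -> m != -4)) and pos != 3 must hold; in canonical form it is ((3*pos != 7 <-> m <= -13) <-> (2*m > 6 -> m != -4)) and pos != 3.
Before m := m: ((3*pos != 7 <-> m <= -13) <-> (2*m > 6 -> m != -4)) and pos != 3
Before the loop (bound <=1), unroll the exhaustion recursion (WP_0 = exit-now case; WP_j = one more guarded iteration, up to j = 1):
  WP_0: (not (2*m != 3*pos + 2*z + 5)) and ((3*pos != 7 <-> m <= -13) <-> (2*m > 6 -> m != -4)) and pos != 3
  WP_1: (2*m != 3*pos + 2*z + 5 -> ((not (3*pos != 2*z + 23)) and ((3*pos != 7 <-> 3*pos <= -4) <-> (6*pos > 24 -> 3*pos != 5)) and pos != 3)) and ((not (2*m != 3*pos + 2*z + 5)) -> (((3*pos != 7 <-> m <= -13) <-> (2*m > 6 -> m != -4)) and pos != 3))
So before the loop: (2*m != 3*pos + 2*z + 5 -> ((not (3*pos != 2*z + 23)) and ((3*pos != 7 <-> 3*pos <= -4) <-> (6*pos > 24 -> 3*pos != 5)) and pos != 3)) and ((not (2*m != 3*pos + 2*z + 5)) -> (((3*pos != 7 <-> m <= -13) <-> (2*m > 6 -> m != -4)) and pos != 3))
Before z := 3*m - 2*m + 8: (3*pos != -21 -> ((not (3*pos != 2*m + 39)) and ((3*pos != 7 <-> 3*pos <= -4) <-> (6*pos > 24 -> 3*pos != 5)) and pos != 3)) and ((not (3*pos != -21)) -> (((3*pos != 7 <-> m <= -13) <-> (2*m > 6 -> m != -4)) and pos != 3))
Answer: WP = (3*pos != -21 -> ((not (3*pos != 2*m + 39)) and ((3*pos != 7 <-> 3*pos <= -4) <-> (6*pos > 24 -> 3*pos != 5)) and pos != 3)) and ((not (3*pos != -21)) -> (((3*pos != 7 <-> m <= -13) <-> (2*m > 6 -> m != -4)) and pos != 3))


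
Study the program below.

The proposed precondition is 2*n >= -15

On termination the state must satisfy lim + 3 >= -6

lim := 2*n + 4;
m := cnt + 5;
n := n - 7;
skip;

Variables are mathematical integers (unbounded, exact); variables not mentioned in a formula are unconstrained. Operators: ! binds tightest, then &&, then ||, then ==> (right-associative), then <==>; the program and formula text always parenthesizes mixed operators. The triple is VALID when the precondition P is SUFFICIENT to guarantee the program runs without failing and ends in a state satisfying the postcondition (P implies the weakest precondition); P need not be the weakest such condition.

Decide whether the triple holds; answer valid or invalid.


Working backward. After the program, the postcondition lim + 3 >= -6 must hold; in canonical form it is lim >= -9.
Before skip: lim >= -9
Before n := n - 7: lim >= -9
Before m := cnt + 5: lim >= -9
Before lim := 2*n + 4: 2*n >= -13
The weakest precondition is 2*n >= -13.
Check whether 2*n >= -15 implies it.
Countermodel: at the initial state n = -7, the precondition holds but the weakest precondition fails.
Answer: invalid


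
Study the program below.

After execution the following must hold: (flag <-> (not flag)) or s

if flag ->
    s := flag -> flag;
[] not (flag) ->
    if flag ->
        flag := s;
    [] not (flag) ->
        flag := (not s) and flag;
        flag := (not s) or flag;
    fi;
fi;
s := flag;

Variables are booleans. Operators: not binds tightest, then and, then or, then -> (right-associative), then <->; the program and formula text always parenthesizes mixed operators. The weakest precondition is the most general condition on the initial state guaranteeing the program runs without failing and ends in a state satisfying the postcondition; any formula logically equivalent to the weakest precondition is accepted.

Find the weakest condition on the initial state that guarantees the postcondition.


Working backward. After the program, (flag <-> (not flag)) or s must hold.
Before s := flag: (flag <-> (not flag)) or flag
Then branch requires (flag <-> (not flag)) or flag; else branch requires (flag -> ((s <-> (not s)) or s)) and ((not flag) -> ((((not s) or ((not s) and flag)) <-> (not ((not s) or ((not s) and flag)))) or (not s) or ((not s) and flag))).
Before the if: (flag -> ((flag <-> (not flag)) or flag)) and ((not flag) -> ((flag -> ((s <-> (not s)) or s)) and ((not flag) -> ((((not s) or ((not s) and flag)) <-> (not ((not s) or ((not s) and flag)))) or (not s) or ((not s) and flag)))))
Answer: WP = (flag -> ((flag <-> (not flag)) or flag)) and ((not flag) -> ((flag -> ((s <-> (not s)) or s)) and ((not flag) -> ((((not s) or ((not s) and flag)) <-> (not ((not s) or ((not s) and flag)))) or (not s) or ((not s) and flag)))))


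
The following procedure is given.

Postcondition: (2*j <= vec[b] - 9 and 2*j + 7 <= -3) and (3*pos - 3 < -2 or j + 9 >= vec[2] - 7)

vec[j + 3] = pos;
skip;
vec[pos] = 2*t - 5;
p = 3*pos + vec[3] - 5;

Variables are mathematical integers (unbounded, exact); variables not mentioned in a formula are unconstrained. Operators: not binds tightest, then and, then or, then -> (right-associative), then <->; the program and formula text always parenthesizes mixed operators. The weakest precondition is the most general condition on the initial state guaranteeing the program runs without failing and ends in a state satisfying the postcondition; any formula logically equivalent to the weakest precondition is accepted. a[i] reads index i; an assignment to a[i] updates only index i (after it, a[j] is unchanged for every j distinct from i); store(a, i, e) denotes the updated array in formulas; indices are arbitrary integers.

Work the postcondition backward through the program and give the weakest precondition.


Working backward. After the program, the postcondition (2*j <= vec[b] - 9 and 2*j + 7 <= -3) and (3*pos - 3 < -2 or j + 9 >= vec[2] - 7) must hold; in canonical form it is 2*j <= vec[b] - 9 and 2*j <= -10 and (3*pos < 1 or j >= vec[2] - 16).
Before p := 3*pos + vec[3] - 5: 2*j <= vec[b] - 9 and 2*j <= -10 and (3*pos < 1 or j >= vec[2] - 16)
Before vec[pos] := 2*t - 5: 2*j <= store(vec, pos, 2*t - 5)[b] - 9 and 2*j <= -10 and (3*pos < 1 or j >= store(vec, pos, 2*t - 5)[2] - 16)
Before skip: 2*j <= store(vec, pos, 2*t - 5)[b] - 9 and 2*j <= -10 and (3*pos < 1 or j >= store(vec, pos, 2*t - 5)[2] - 16)
Before vec[j + 3] := pos: 2*j <= store(store(vec, j + 3, pos), pos, 2*t - 5)[b] - 9 and 2*j <= -10 and (3*pos < 1 or j >= store(store(vec, j + 3, pos), pos, 2*t - 5)[2] - 16)
Answer: WP = 2*j <= store(store(vec, j + 3, pos), pos, 2*t - 5)[b] - 9 and 2*j <= -10 and (3*pos < 1 or j >= store(store(vec, j + 3, pos), pos, 2*t - 5)[2] - 16)
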